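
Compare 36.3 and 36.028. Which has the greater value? 36.3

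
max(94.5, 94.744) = 94.744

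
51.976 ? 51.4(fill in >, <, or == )>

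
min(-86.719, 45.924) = -86.719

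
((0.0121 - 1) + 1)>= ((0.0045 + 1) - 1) True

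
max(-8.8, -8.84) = -8.8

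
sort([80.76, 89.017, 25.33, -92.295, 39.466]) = [-92.295, 25.33, 39.466, 80.76, 89.017]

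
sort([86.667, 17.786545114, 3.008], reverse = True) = [86.667, 17.786545114, 3.008]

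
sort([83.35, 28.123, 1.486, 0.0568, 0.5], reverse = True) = [83.35, 28.123, 1.486, 0.5, 0.0568]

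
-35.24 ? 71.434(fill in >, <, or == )<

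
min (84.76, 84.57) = 84.57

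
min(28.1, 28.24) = 28.1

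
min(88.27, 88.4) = 88.27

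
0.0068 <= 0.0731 True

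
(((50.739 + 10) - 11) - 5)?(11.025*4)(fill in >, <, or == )>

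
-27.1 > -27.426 True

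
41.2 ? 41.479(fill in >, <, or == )<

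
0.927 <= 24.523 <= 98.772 True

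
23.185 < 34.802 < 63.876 True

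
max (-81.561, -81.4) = -81.4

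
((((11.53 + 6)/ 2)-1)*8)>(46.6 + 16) False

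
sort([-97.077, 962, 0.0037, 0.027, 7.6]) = [-97.077, 0.0037, 0.027, 7.6, 962]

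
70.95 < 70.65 False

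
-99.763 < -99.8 False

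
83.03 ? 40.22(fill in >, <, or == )>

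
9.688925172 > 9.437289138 True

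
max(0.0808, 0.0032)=0.0808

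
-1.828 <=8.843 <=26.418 True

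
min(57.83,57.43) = 57.43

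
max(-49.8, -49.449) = -49.449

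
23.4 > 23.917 False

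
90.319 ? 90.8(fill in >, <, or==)<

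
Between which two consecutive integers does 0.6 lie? 0 and 1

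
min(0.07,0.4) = 0.07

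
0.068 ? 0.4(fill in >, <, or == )<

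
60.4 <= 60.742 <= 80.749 True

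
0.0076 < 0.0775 True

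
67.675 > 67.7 False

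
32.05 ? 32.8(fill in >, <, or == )<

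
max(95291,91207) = 95291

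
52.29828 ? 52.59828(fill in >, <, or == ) <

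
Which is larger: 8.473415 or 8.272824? 8.473415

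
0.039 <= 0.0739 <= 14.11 True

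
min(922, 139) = 139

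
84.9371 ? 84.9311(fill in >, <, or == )>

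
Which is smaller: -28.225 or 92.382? -28.225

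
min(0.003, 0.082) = 0.003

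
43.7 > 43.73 False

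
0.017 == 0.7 False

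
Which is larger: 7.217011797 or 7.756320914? 7.756320914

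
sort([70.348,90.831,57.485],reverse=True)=[90.831,70.348,57.485]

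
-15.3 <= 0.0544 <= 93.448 True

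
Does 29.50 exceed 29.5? No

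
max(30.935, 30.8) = 30.935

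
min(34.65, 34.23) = 34.23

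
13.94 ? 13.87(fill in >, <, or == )>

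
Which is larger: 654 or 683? 683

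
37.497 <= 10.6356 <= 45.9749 False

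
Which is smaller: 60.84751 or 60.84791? 60.84751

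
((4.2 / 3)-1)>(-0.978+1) True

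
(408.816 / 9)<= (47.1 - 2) False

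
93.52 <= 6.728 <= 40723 False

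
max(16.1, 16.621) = 16.621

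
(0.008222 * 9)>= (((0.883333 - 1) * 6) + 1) False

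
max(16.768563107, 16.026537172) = 16.768563107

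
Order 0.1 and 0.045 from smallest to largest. 0.045, 0.1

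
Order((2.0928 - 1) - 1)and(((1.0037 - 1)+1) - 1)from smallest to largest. (((1.0037 - 1)+1) - 1), ((2.0928 - 1) - 1)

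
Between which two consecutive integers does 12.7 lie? 12 and 13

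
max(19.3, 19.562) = 19.562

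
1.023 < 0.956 False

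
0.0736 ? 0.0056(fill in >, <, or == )>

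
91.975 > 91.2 True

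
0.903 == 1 False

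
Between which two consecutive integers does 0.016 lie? 0 and 1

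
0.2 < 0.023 False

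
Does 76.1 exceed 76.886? No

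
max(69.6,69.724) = 69.724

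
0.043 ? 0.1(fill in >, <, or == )<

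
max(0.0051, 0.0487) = 0.0487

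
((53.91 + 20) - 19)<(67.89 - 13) False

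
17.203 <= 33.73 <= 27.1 False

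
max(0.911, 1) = 1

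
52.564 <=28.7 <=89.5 False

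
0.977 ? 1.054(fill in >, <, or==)<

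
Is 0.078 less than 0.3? Yes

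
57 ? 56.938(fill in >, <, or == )>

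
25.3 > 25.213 True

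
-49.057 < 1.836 True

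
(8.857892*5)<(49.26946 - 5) False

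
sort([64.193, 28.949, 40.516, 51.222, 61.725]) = [28.949, 40.516, 51.222, 61.725, 64.193]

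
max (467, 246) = 467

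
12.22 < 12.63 True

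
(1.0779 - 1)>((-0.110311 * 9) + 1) True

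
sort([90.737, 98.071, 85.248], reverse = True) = [98.071, 90.737, 85.248]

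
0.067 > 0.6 False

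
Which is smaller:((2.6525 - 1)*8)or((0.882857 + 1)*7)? ((0.882857 + 1)*7)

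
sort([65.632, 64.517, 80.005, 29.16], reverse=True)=[80.005, 65.632, 64.517, 29.16]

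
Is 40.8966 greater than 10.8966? Yes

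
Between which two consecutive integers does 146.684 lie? 146 and 147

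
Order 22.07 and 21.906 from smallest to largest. 21.906, 22.07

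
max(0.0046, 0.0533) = 0.0533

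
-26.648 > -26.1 False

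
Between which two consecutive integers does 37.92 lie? 37 and 38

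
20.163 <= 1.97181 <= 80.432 False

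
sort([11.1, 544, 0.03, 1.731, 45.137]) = [0.03, 1.731, 11.1, 45.137, 544]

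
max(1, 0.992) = 1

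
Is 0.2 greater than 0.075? Yes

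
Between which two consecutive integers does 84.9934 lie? 84 and 85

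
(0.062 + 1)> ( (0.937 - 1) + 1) True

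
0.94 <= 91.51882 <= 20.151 False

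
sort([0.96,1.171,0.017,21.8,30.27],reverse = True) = [30.27,21.8,1.171,0.96,0.017]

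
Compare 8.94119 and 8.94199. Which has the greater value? 8.94199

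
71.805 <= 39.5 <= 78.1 False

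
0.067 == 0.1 False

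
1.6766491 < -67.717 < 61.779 False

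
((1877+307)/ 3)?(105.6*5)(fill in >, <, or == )>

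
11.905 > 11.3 True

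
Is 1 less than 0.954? No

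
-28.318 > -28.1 False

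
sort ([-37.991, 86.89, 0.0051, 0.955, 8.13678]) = [-37.991, 0.0051, 0.955, 8.13678, 86.89]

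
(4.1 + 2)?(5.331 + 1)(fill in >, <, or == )<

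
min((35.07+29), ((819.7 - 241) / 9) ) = 64.07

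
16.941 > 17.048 False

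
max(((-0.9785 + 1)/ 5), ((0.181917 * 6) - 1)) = 0.091502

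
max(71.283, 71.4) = 71.4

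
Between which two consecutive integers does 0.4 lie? 0 and 1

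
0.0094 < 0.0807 True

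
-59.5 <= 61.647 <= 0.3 False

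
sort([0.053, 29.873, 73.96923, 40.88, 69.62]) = [0.053, 29.873, 40.88, 69.62, 73.96923]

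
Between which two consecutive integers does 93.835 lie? 93 and 94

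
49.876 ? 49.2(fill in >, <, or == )>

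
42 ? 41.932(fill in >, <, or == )>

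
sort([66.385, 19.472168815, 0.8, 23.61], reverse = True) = [66.385, 23.61, 19.472168815, 0.8]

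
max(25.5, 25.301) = 25.5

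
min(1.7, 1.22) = 1.22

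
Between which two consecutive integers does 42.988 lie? 42 and 43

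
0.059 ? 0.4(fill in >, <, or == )<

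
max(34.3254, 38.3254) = 38.3254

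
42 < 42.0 False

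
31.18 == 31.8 False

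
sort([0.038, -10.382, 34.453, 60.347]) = [-10.382, 0.038, 34.453, 60.347]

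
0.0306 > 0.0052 True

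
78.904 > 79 False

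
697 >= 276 True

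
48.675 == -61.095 False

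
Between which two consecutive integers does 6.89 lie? 6 and 7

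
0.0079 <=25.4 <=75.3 True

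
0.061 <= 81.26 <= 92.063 True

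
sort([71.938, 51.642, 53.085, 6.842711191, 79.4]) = [6.842711191, 51.642, 53.085, 71.938, 79.4]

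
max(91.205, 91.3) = 91.3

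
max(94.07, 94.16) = 94.16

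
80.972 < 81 True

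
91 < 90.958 False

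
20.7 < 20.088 False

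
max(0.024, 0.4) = 0.4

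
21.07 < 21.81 True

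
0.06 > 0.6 False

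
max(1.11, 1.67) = 1.67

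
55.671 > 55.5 True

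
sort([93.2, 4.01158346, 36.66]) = [4.01158346, 36.66, 93.2]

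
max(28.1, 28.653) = 28.653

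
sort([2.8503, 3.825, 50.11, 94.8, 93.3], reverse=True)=[94.8, 93.3, 50.11, 3.825, 2.8503]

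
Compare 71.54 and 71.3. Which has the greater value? 71.54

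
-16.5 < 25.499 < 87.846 True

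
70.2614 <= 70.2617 True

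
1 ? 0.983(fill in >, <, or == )>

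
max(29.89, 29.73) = 29.89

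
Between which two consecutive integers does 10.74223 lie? 10 and 11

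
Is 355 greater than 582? No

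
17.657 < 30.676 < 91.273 True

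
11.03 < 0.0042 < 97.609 False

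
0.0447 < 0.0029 False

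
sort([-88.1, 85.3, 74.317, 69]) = [-88.1, 69, 74.317, 85.3]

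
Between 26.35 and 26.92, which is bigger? 26.92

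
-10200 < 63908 True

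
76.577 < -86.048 False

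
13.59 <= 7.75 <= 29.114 False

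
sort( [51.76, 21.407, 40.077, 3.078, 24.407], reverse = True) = [51.76, 40.077, 24.407, 21.407, 3.078]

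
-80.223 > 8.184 False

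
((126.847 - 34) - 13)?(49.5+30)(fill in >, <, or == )>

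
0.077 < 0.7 True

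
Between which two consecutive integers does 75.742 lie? 75 and 76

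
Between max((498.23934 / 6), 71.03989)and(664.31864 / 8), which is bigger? max((498.23934 / 6), 71.03989)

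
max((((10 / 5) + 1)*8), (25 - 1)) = 24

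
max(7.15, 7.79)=7.79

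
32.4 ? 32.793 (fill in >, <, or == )<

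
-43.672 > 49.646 False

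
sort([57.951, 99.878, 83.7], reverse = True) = [99.878, 83.7, 57.951]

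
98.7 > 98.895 False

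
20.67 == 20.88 False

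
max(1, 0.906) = 1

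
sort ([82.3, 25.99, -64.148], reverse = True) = [82.3, 25.99, -64.148]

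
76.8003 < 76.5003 False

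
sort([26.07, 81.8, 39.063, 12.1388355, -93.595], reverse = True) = [81.8, 39.063, 26.07, 12.1388355, -93.595]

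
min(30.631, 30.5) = 30.5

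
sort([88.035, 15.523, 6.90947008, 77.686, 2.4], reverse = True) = [88.035, 77.686, 15.523, 6.90947008, 2.4]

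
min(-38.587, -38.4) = -38.587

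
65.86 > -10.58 True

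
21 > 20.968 True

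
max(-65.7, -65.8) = -65.7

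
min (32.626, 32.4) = 32.4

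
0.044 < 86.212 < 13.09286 False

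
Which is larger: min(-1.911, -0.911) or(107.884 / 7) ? (107.884 / 7)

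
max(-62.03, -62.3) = -62.03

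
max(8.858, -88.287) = 8.858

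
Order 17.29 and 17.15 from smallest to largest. 17.15, 17.29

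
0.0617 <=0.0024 False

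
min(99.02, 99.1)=99.02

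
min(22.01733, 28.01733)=22.01733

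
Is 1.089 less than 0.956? No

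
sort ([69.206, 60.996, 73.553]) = [60.996, 69.206, 73.553]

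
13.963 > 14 False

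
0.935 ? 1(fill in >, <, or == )<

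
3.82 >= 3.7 True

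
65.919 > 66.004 False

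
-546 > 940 False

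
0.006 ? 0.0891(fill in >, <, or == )<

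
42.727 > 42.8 False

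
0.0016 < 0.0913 True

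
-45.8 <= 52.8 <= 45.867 False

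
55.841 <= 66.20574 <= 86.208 True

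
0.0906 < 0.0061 False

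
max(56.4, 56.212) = 56.4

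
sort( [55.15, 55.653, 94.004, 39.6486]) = [39.6486, 55.15, 55.653, 94.004]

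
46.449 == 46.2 False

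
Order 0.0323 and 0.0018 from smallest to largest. 0.0018,0.0323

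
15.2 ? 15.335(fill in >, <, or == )<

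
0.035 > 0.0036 True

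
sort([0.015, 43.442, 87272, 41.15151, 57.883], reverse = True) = [87272, 57.883, 43.442, 41.15151, 0.015]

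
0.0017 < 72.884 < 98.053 True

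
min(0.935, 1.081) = 0.935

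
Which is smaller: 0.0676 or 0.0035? 0.0035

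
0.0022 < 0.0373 True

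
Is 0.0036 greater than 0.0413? No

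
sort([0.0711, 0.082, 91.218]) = [0.0711, 0.082, 91.218]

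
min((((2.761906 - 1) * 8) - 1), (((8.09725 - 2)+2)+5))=13.095248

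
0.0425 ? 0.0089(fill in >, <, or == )>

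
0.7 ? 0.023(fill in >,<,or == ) >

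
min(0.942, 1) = 0.942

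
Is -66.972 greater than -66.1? No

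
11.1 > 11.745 False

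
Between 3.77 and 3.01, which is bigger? 3.77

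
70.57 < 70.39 False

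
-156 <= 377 True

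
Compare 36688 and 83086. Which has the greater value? 83086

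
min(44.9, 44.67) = 44.67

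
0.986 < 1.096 True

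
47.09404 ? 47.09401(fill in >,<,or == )>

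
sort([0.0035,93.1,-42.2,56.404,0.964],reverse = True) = [93.1,56.404,0.964,0.0035,-42.2]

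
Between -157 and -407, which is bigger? -157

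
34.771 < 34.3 False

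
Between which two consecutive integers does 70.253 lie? 70 and 71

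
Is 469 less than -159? No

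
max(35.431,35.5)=35.5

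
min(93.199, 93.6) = 93.199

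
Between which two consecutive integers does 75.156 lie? 75 and 76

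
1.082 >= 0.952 True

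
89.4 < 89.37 False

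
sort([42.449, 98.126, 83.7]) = [42.449, 83.7, 98.126]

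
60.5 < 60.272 False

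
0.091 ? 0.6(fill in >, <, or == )<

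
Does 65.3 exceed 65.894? No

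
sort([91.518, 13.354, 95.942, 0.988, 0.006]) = [0.006, 0.988, 13.354, 91.518, 95.942]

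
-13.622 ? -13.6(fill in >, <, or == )<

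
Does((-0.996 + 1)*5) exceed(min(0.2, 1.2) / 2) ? No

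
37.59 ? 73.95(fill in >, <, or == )<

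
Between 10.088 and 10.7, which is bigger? 10.7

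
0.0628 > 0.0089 True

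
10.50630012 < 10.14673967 False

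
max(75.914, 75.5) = 75.914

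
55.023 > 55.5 False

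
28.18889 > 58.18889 False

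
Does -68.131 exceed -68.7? Yes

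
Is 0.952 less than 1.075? Yes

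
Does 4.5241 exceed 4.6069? No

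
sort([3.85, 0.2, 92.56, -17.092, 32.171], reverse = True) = [92.56, 32.171, 3.85, 0.2, -17.092]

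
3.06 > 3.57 False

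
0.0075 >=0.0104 False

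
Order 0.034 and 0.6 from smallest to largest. 0.034, 0.6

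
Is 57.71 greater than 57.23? Yes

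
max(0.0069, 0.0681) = 0.0681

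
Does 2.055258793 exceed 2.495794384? No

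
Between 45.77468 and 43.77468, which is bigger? 45.77468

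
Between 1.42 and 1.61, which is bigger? 1.61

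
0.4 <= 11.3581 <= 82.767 True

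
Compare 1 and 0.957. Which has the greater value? 1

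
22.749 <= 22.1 False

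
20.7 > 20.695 True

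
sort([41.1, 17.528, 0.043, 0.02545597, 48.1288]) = [0.02545597, 0.043, 17.528, 41.1, 48.1288]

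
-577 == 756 False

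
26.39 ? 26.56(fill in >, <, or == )<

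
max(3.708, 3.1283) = 3.708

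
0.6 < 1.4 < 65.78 True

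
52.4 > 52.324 True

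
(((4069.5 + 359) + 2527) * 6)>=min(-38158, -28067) True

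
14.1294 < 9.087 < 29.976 False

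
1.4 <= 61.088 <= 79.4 True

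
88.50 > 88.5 False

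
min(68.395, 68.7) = 68.395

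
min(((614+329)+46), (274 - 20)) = 254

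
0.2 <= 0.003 False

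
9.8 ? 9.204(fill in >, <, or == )>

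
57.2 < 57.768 True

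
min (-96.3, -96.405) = -96.405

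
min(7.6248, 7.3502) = 7.3502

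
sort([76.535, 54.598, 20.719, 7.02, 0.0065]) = [0.0065, 7.02, 20.719, 54.598, 76.535]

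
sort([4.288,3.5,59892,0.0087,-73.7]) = [-73.7,0.0087,3.5,4.288,59892]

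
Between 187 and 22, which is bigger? 187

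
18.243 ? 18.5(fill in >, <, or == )<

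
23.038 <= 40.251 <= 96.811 True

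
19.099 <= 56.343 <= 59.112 True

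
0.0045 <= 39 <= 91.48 True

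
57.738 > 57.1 True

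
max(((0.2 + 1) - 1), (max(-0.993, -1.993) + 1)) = 0.2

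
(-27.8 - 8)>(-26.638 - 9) False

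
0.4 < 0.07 False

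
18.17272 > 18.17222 True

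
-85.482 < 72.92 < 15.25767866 False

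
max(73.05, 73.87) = 73.87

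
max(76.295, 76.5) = 76.5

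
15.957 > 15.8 True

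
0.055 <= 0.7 True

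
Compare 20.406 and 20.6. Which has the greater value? 20.6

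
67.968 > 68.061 False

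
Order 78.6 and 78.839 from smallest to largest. 78.6, 78.839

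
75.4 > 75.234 True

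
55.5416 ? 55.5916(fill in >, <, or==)<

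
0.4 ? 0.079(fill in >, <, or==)>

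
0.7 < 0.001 False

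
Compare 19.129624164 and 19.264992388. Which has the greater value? 19.264992388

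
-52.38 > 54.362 False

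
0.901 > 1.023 False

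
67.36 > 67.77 False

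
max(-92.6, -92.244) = -92.244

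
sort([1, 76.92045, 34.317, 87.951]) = [1, 34.317, 76.92045, 87.951]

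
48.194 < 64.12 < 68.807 True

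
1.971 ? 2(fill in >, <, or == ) <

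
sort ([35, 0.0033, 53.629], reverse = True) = [53.629, 35, 0.0033]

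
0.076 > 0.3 False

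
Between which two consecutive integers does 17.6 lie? 17 and 18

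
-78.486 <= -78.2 True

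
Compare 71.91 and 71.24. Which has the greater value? 71.91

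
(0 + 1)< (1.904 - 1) False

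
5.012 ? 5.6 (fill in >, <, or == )<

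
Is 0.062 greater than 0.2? No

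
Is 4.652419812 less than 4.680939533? Yes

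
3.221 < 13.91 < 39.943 True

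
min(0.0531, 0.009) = 0.009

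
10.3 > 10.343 False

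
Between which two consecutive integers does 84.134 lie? 84 and 85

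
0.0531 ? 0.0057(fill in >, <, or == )>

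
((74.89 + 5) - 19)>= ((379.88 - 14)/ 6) False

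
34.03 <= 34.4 True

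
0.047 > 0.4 False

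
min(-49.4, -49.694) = -49.694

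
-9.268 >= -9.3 True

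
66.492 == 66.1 False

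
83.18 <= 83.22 True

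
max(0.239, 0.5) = 0.5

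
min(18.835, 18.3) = 18.3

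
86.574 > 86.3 True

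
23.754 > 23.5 True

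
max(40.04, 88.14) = 88.14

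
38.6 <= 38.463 False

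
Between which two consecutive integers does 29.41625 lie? 29 and 30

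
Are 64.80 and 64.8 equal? Yes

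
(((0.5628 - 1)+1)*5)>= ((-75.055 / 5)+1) True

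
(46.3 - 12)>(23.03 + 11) True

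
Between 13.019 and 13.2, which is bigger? 13.2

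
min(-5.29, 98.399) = -5.29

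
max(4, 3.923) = 4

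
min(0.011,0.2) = 0.011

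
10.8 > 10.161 True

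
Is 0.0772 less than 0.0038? No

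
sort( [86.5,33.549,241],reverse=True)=[241,86.5,33.549]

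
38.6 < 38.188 False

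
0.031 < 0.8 True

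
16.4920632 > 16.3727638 True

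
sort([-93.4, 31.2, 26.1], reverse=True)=[31.2, 26.1, -93.4]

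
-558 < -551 True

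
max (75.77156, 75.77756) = 75.77756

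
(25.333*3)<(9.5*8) True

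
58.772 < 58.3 False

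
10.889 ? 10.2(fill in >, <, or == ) >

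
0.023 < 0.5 True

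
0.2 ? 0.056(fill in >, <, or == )>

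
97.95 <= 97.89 False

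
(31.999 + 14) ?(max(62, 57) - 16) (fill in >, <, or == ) <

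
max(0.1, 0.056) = 0.1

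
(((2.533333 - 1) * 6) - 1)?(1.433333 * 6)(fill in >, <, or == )<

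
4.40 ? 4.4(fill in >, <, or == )==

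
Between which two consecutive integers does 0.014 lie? 0 and 1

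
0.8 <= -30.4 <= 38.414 False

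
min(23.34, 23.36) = 23.34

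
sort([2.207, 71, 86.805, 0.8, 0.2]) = [0.2, 0.8, 2.207, 71, 86.805]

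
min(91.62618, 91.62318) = 91.62318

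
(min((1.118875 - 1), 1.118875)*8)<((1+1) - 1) True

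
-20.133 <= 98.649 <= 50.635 False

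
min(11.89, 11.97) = 11.89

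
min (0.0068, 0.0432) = 0.0068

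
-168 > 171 False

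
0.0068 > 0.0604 False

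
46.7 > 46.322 True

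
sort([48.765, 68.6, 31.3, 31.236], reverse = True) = [68.6, 48.765, 31.3, 31.236]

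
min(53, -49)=-49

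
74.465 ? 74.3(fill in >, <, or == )>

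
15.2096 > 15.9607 False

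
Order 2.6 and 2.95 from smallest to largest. 2.6, 2.95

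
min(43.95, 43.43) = 43.43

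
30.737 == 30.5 False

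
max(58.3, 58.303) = 58.303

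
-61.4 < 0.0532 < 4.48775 True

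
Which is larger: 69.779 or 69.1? 69.779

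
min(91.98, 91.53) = 91.53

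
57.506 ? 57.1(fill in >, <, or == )>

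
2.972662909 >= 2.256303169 True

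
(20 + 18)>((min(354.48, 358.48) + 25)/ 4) False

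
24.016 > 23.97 True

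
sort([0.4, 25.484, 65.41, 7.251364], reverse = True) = [65.41, 25.484, 7.251364, 0.4]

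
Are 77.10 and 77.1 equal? Yes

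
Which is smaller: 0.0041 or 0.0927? 0.0041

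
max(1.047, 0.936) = 1.047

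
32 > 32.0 False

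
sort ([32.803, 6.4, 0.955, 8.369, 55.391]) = [0.955, 6.4, 8.369, 32.803, 55.391]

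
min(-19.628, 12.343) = -19.628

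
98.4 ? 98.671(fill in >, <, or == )<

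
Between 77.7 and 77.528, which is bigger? 77.7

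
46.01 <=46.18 True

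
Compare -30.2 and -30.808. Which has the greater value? -30.2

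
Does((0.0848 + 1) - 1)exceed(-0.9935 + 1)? Yes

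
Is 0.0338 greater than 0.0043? Yes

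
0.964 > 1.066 False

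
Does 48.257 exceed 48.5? No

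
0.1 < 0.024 False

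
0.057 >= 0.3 False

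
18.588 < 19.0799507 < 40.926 True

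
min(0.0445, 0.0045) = 0.0045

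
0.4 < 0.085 False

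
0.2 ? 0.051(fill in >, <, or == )>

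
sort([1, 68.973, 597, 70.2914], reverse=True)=[597, 70.2914, 68.973, 1]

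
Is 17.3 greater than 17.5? No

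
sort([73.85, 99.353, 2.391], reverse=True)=[99.353, 73.85, 2.391]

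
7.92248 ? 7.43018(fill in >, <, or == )>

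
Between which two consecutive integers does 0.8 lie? 0 and 1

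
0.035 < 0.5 True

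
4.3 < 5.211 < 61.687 True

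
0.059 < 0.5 True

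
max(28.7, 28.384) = 28.7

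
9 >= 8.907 True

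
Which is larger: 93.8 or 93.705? 93.8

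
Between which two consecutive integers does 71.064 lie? 71 and 72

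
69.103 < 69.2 True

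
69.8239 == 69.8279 False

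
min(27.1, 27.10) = 27.1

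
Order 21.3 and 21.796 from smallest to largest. 21.3, 21.796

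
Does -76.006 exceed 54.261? No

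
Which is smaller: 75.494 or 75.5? 75.494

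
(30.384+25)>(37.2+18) True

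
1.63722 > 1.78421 False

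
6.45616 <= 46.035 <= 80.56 True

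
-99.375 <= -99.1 True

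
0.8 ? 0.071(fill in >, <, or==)>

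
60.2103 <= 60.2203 True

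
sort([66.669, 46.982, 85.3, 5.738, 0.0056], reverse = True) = [85.3, 66.669, 46.982, 5.738, 0.0056]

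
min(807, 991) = 807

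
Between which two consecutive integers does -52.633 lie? -53 and -52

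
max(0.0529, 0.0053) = 0.0529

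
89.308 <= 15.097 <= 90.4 False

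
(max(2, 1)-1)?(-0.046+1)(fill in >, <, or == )>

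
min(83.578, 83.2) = 83.2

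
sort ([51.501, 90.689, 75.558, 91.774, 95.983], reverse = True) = [95.983, 91.774, 90.689, 75.558, 51.501]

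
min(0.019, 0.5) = 0.019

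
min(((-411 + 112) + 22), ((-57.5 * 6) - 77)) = -422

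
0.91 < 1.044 True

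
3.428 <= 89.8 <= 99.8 True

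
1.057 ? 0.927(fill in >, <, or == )>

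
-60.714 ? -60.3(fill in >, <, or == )<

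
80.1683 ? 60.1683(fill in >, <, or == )>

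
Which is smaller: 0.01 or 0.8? 0.01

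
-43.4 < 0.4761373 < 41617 True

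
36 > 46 False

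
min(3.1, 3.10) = 3.1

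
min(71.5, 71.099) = 71.099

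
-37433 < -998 True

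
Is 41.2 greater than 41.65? No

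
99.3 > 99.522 False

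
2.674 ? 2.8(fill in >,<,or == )<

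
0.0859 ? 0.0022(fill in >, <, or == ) >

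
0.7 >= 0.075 True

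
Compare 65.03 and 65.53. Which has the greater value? 65.53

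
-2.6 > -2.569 False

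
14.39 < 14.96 True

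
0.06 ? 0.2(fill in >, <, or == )<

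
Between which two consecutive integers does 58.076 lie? 58 and 59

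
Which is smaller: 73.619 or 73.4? 73.4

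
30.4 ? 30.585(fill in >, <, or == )<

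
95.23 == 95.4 False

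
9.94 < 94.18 True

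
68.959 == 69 False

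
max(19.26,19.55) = 19.55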